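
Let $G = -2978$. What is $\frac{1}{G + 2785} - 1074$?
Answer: $- \frac{207283}{193} \approx -1074.0$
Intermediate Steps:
$\frac{1}{G + 2785} - 1074 = \frac{1}{-2978 + 2785} - 1074 = \frac{1}{-193} - 1074 = - \frac{1}{193} - 1074 = - \frac{207283}{193}$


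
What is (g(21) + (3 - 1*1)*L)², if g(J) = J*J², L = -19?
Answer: 85063729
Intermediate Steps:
g(J) = J³
(g(21) + (3 - 1*1)*L)² = (21³ + (3 - 1*1)*(-19))² = (9261 + (3 - 1)*(-19))² = (9261 + 2*(-19))² = (9261 - 38)² = 9223² = 85063729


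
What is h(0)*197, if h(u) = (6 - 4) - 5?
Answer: -591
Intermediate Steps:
h(u) = -3 (h(u) = 2 - 5 = -3)
h(0)*197 = -3*197 = -591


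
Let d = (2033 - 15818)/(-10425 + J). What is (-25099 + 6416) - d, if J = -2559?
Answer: -80864619/4328 ≈ -18684.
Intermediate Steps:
d = 4595/4328 (d = (2033 - 15818)/(-10425 - 2559) = -13785/(-12984) = -13785*(-1/12984) = 4595/4328 ≈ 1.0617)
(-25099 + 6416) - d = (-25099 + 6416) - 1*4595/4328 = -18683 - 4595/4328 = -80864619/4328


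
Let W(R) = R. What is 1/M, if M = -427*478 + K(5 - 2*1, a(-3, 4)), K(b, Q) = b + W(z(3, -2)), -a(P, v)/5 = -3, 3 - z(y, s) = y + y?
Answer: -1/204106 ≈ -4.8994e-6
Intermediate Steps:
z(y, s) = 3 - 2*y (z(y, s) = 3 - (y + y) = 3 - 2*y)
a(P, v) = 15 (a(P, v) = -5*(-3) = 15)
K(b, Q) = -3 + b (K(b, Q) = b + (3 - 2*3) = b + (3 - 6) = b - 3 = -3 + b)
M = -204106 (M = -427*478 + (-3 + (5 - 2*1)) = -204106 + (-3 + (5 - 2)) = -204106 + (-3 + 3) = -204106 + 0 = -204106)
1/M = 1/(-204106) = -1/204106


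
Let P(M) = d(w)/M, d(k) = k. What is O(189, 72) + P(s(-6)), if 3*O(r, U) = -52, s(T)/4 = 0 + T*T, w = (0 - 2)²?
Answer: -623/36 ≈ -17.306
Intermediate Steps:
w = 4 (w = (-2)² = 4)
s(T) = 4*T² (s(T) = 4*(0 + T*T) = 4*(0 + T²) = 4*T²)
O(r, U) = -52/3 (O(r, U) = (⅓)*(-52) = -52/3)
P(M) = 4/M
O(189, 72) + P(s(-6)) = -52/3 + 4/((4*(-6)²)) = -52/3 + 4/((4*36)) = -52/3 + 4/144 = -52/3 + 4*(1/144) = -52/3 + 1/36 = -623/36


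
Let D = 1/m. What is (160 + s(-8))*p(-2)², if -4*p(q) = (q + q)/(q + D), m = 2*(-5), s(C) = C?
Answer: 15200/441 ≈ 34.467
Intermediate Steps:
m = -10
D = -⅒ (D = 1/(-10) = -⅒ ≈ -0.10000)
p(q) = -q/(2*(-⅒ + q)) (p(q) = -(q + q)/(4*(q - ⅒)) = -2*q/(4*(-⅒ + q)) = -q/(2*(-⅒ + q)))
(160 + s(-8))*p(-2)² = (160 - 8)*(-5*(-2)/(-1 + 10*(-2)))² = 152*(-5*(-2)/(-1 - 20))² = 152*(-5*(-2)/(-21))² = 152*(-5*(-2)*(-1/21))² = 152*(-10/21)² = 152*(100/441) = 15200/441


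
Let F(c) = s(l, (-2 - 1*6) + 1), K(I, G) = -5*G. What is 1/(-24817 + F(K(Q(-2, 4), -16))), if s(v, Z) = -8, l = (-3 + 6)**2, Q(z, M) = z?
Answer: -1/24825 ≈ -4.0282e-5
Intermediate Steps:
l = 9 (l = 3**2 = 9)
F(c) = -8
1/(-24817 + F(K(Q(-2, 4), -16))) = 1/(-24817 - 8) = 1/(-24825) = -1/24825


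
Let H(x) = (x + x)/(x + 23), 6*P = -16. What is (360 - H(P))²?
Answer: 482944576/3721 ≈ 1.2979e+5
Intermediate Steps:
P = -8/3 (P = (⅙)*(-16) = -8/3 ≈ -2.6667)
H(x) = 2*x/(23 + x) (H(x) = (2*x)/(23 + x) = 2*x/(23 + x))
(360 - H(P))² = (360 - 2*(-8)/(3*(23 - 8/3)))² = (360 - 2*(-8)/(3*61/3))² = (360 - 2*(-8)*3/(3*61))² = (360 - 1*(-16/61))² = (360 + 16/61)² = (21976/61)² = 482944576/3721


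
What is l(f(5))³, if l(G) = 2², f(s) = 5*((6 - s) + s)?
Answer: 64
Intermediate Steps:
f(s) = 30 (f(s) = 5*6 = 30)
l(G) = 4
l(f(5))³ = 4³ = 64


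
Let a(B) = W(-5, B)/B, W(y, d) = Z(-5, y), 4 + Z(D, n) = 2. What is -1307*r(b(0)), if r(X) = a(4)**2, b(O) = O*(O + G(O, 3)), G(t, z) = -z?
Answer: -1307/4 ≈ -326.75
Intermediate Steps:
Z(D, n) = -2 (Z(D, n) = -4 + 2 = -2)
W(y, d) = -2
a(B) = -2/B
b(O) = O*(-3 + O) (b(O) = O*(O - 1*3) = O*(O - 3) = O*(-3 + O))
r(X) = 1/4 (r(X) = (-2/4)**2 = (-2*1/4)**2 = (-1/2)**2 = 1/4)
-1307*r(b(0)) = -1307*1/4 = -1307/4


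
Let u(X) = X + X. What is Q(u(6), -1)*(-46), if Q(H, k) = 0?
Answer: 0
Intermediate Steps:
u(X) = 2*X
Q(u(6), -1)*(-46) = 0*(-46) = 0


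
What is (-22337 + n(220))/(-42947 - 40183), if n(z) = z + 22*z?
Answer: 5759/27710 ≈ 0.20783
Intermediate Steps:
n(z) = 23*z
(-22337 + n(220))/(-42947 - 40183) = (-22337 + 23*220)/(-42947 - 40183) = (-22337 + 5060)/(-83130) = -17277*(-1/83130) = 5759/27710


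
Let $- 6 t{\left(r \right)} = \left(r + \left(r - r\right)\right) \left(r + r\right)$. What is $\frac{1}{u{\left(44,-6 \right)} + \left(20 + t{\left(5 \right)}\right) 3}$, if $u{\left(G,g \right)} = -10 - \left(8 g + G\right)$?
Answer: $\frac{1}{29} \approx 0.034483$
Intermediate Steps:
$t{\left(r \right)} = - \frac{r^{2}}{3}$ ($t{\left(r \right)} = - \frac{\left(r + \left(r - r\right)\right) \left(r + r\right)}{6} = - \frac{\left(r + 0\right) 2 r}{6} = - \frac{r 2 r}{6} = - \frac{2 r^{2}}{6} = - \frac{r^{2}}{3}$)
$u{\left(G,g \right)} = -10 - G - 8 g$ ($u{\left(G,g \right)} = -10 - \left(G + 8 g\right) = -10 - G - 8 g$)
$\frac{1}{u{\left(44,-6 \right)} + \left(20 + t{\left(5 \right)}\right) 3} = \frac{1}{\left(-10 - 44 - -48\right) + \left(20 - \frac{5^{2}}{3}\right) 3} = \frac{1}{\left(-10 - 44 + 48\right) + \left(20 - \frac{25}{3}\right) 3} = \frac{1}{-6 + \left(20 - \frac{25}{3}\right) 3} = \frac{1}{-6 + \frac{35}{3} \cdot 3} = \frac{1}{-6 + 35} = \frac{1}{29}$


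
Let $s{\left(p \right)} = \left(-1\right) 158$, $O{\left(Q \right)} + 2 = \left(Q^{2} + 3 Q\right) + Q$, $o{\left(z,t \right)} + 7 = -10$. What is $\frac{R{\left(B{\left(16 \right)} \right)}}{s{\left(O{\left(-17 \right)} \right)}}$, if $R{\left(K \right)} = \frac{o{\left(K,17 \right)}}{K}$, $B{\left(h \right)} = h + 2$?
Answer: $\frac{17}{2844} \approx 0.0059775$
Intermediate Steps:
$B{\left(h \right)} = 2 + h$
$o{\left(z,t \right)} = -17$ ($o{\left(z,t \right)} = -7 - 10 = -17$)
$O{\left(Q \right)} = -2 + Q^{2} + 4 Q$ ($O{\left(Q \right)} = -2 + \left(\left(Q^{2} + 3 Q\right) + Q\right) = -2 + \left(Q^{2} + 4 Q\right) = -2 + Q^{2} + 4 Q$)
$R{\left(K \right)} = - \frac{17}{K}$
$s{\left(p \right)} = -158$
$\frac{R{\left(B{\left(16 \right)} \right)}}{s{\left(O{\left(-17 \right)} \right)}} = \frac{\left(-17\right) \frac{1}{2 + 16}}{-158} = - \frac{17}{18} \left(- \frac{1}{158}\right) = \left(-17\right) \frac{1}{18} \left(- \frac{1}{158}\right) = \left(- \frac{17}{18}\right) \left(- \frac{1}{158}\right) = \frac{17}{2844}$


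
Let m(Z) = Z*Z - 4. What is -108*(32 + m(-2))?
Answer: -3456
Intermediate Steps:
m(Z) = -4 + Z**2 (m(Z) = Z**2 - 4 = -4 + Z**2)
-108*(32 + m(-2)) = -108*(32 + (-4 + (-2)**2)) = -108*(32 + (-4 + 4)) = -108*(32 + 0) = -108*32 = -3456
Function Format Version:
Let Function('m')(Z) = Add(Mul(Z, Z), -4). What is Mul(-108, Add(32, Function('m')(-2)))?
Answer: -3456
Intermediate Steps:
Function('m')(Z) = Add(-4, Pow(Z, 2)) (Function('m')(Z) = Add(Pow(Z, 2), -4) = Add(-4, Pow(Z, 2)))
Mul(-108, Add(32, Function('m')(-2))) = Mul(-108, Add(32, Add(-4, Pow(-2, 2)))) = Mul(-108, Add(32, Add(-4, 4))) = Mul(-108, Add(32, 0)) = Mul(-108, 32) = -3456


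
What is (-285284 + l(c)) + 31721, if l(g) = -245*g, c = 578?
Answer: -395173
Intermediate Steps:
(-285284 + l(c)) + 31721 = (-285284 - 245*578) + 31721 = (-285284 - 141610) + 31721 = -426894 + 31721 = -395173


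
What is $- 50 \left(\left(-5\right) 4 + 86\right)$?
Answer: $-3300$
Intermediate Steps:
$- 50 \left(\left(-5\right) 4 + 86\right) = - 50 \left(-20 + 86\right) = \left(-50\right) 66 = -3300$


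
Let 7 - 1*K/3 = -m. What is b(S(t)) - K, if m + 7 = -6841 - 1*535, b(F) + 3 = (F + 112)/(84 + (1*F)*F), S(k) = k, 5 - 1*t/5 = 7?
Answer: 2035551/92 ≈ 22126.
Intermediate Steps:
t = -10 (t = 25 - 5*7 = 25 - 35 = -10)
b(F) = -3 + (112 + F)/(84 + F**2) (b(F) = -3 + (F + 112)/(84 + (1*F)*F) = -3 + (112 + F)/(84 + F*F) = -3 + (112 + F)/(84 + F**2))
m = -7383 (m = -7 + (-6841 - 1*535) = -7 + (-6841 - 535) = -7 - 7376 = -7383)
K = -22128 (K = 21 - (-3)*(-7383) = 21 - 3*7383 = 21 - 22149 = -22128)
b(S(t)) - K = (-140 - 10 - 3*(-10)**2)/(84 + (-10)**2) - 1*(-22128) = (-140 - 10 - 3*100)/(84 + 100) + 22128 = (-140 - 10 - 300)/184 + 22128 = (1/184)*(-450) + 22128 = -225/92 + 22128 = 2035551/92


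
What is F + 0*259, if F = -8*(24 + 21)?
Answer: -360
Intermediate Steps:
F = -360 (F = -8*45 = -360)
F + 0*259 = -360 + 0*259 = -360 + 0 = -360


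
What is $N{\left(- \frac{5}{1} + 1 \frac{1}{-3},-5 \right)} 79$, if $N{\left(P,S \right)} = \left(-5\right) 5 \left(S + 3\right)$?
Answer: $3950$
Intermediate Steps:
$N{\left(P,S \right)} = -75 - 25 S$ ($N{\left(P,S \right)} = - 25 \left(3 + S\right) = -75 - 25 S$)
$N{\left(- \frac{5}{1} + 1 \frac{1}{-3},-5 \right)} 79 = \left(-75 - -125\right) 79 = \left(-75 + 125\right) 79 = 50 \cdot 79 = 3950$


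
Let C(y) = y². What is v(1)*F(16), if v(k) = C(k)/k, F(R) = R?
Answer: 16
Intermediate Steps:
v(k) = k (v(k) = k²/k = k)
v(1)*F(16) = 1*16 = 16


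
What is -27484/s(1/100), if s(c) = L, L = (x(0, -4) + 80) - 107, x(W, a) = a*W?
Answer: 27484/27 ≈ 1017.9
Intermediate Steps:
x(W, a) = W*a
L = -27 (L = (0*(-4) + 80) - 107 = (0 + 80) - 107 = 80 - 107 = -27)
s(c) = -27
-27484/s(1/100) = -27484/(-27) = -27484*(-1/27) = 27484/27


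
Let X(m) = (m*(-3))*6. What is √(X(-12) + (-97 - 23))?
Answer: 4*√6 ≈ 9.7980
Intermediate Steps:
X(m) = -18*m (X(m) = -3*m*6 = -18*m)
√(X(-12) + (-97 - 23)) = √(-18*(-12) + (-97 - 23)) = √(216 - 120) = √96 = 4*√6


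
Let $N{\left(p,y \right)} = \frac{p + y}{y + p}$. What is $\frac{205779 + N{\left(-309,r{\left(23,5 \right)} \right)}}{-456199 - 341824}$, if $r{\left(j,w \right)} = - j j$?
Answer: $- \frac{205780}{798023} \approx -0.25786$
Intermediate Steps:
$r{\left(j,w \right)} = - j^{2}$
$N{\left(p,y \right)} = 1$ ($N{\left(p,y \right)} = \frac{p + y}{p + y} = 1$)
$\frac{205779 + N{\left(-309,r{\left(23,5 \right)} \right)}}{-456199 - 341824} = \frac{205779 + 1}{-456199 - 341824} = \frac{205780}{-798023} = 205780 \left(- \frac{1}{798023}\right) = - \frac{205780}{798023}$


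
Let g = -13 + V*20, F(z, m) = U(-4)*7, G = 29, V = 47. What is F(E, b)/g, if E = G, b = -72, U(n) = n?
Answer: -28/927 ≈ -0.030205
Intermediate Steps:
E = 29
F(z, m) = -28 (F(z, m) = -4*7 = -28)
g = 927 (g = -13 + 47*20 = -13 + 940 = 927)
F(E, b)/g = -28/927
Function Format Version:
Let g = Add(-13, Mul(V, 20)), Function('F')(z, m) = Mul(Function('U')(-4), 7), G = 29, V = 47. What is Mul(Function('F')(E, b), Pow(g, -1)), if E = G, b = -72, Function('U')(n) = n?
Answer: Rational(-28, 927) ≈ -0.030205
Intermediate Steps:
E = 29
Function('F')(z, m) = -28 (Function('F')(z, m) = Mul(-4, 7) = -28)
g = 927 (g = Add(-13, Mul(47, 20)) = Add(-13, 940) = 927)
Mul(Function('F')(E, b), Pow(g, -1)) = Mul(-28, Pow(927, -1)) = Mul(-28, Rational(1, 927)) = Rational(-28, 927)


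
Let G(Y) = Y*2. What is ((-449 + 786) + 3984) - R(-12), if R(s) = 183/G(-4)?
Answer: 34751/8 ≈ 4343.9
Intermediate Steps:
G(Y) = 2*Y
R(s) = -183/8 (R(s) = 183/((2*(-4))) = 183/(-8) = 183*(-1/8) = -183/8)
((-449 + 786) + 3984) - R(-12) = ((-449 + 786) + 3984) - 1*(-183/8) = (337 + 3984) + 183/8 = 4321 + 183/8 = 34751/8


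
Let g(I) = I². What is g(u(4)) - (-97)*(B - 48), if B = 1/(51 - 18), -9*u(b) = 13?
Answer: -4144018/891 ≈ -4651.0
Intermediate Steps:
u(b) = -13/9 (u(b) = -⅑*13 = -13/9)
B = 1/33 ≈ 0.030303
g(u(4)) - (-97)*(B - 48) = (-13/9)² - (-97)*(1/33 - 48) = 169/81 - (-97)*(-1583)/33 = 169/81 - 1*153551/33 = 169/81 - 153551/33 = -4144018/891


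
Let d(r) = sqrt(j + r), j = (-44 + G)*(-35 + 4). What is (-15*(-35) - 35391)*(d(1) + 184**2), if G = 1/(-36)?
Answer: -1180423296 - 5811*sqrt(49171) ≈ -1.1817e+9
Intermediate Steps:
G = -1/36 ≈ -0.027778
j = 49135/36 (j = (-44 - 1/36)*(-35 + 4) = -1585/36*(-31) = 49135/36 ≈ 1364.9)
d(r) = sqrt(49135/36 + r)
(-15*(-35) - 35391)*(d(1) + 184**2) = (-15*(-35) - 35391)*(sqrt(49135 + 36*1)/6 + 184**2) = (525 - 35391)*(sqrt(49135 + 36)/6 + 33856) = -34866*(sqrt(49171)/6 + 33856) = -34866*(33856 + sqrt(49171)/6) = -1180423296 - 5811*sqrt(49171)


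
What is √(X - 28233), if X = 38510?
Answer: √10277 ≈ 101.38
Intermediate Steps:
√(X - 28233) = √(38510 - 28233) = √10277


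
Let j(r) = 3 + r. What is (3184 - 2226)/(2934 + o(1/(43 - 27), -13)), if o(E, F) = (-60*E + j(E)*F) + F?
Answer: 15328/46039 ≈ 0.33294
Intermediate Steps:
o(E, F) = F - 60*E + F*(3 + E) (o(E, F) = (-60*E + (3 + E)*F) + F = (-60*E + F*(3 + E)) + F = F - 60*E + F*(3 + E))
(3184 - 2226)/(2934 + o(1/(43 - 27), -13)) = (3184 - 2226)/(2934 + (-13 - 60/(43 - 27) - 13*(3 + 1/(43 - 27)))) = 958/(2934 + (-13 - 60/16 - 13*(3 + 1/16))) = 958/(2934 + (-13 - 60*1/16 - 13*(3 + 1/16))) = 958/(2934 + (-13 - 15/4 - 13*49/16)) = 958/(2934 + (-13 - 15/4 - 637/16)) = 958/(2934 - 905/16) = 958/(46039/16) = 958*(16/46039) = 15328/46039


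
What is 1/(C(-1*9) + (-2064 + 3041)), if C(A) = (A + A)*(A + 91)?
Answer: -1/499 ≈ -0.0020040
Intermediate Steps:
C(A) = 2*A*(91 + A) (C(A) = (2*A)*(91 + A) = 2*A*(91 + A))
1/(C(-1*9) + (-2064 + 3041)) = 1/(2*(-1*9)*(91 - 1*9) + (-2064 + 3041)) = 1/(2*(-9)*(91 - 9) + 977) = 1/(2*(-9)*82 + 977) = 1/(-1476 + 977) = 1/(-499) = -1/499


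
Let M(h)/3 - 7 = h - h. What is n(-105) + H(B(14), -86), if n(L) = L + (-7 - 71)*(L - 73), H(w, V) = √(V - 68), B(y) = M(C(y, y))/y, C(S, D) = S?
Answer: 13779 + I*√154 ≈ 13779.0 + 12.41*I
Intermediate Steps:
M(h) = 21 (M(h) = 21 + 3*(h - h) = 21 + 3*0 = 21 + 0 = 21)
B(y) = 21/y
H(w, V) = √(-68 + V)
n(L) = 5694 - 77*L (n(L) = L - 78*(-73 + L) = L + (5694 - 78*L) = 5694 - 77*L)
n(-105) + H(B(14), -86) = (5694 - 77*(-105)) + √(-68 - 86) = (5694 + 8085) + √(-154) = 13779 + I*√154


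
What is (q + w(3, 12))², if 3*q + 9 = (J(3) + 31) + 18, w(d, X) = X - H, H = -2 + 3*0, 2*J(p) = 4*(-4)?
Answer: 5476/9 ≈ 608.44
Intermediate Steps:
J(p) = -8 (J(p) = (4*(-4))/2 = (½)*(-16) = -8)
H = -2 (H = -2 + 0 = -2)
w(d, X) = 2 + X (w(d, X) = X - 1*(-2) = X + 2 = 2 + X)
q = 32/3 (q = -3 + ((-8 + 31) + 18)/3 = -3 + (23 + 18)/3 = -3 + (⅓)*41 = -3 + 41/3 = 32/3 ≈ 10.667)
(q + w(3, 12))² = (32/3 + (2 + 12))² = (32/3 + 14)² = (74/3)² = 5476/9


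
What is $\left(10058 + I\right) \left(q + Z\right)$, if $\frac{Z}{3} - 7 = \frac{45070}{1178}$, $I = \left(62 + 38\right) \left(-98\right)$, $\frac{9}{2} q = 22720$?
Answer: $\frac{2363617636}{1767} \approx 1.3376 \cdot 10^{6}$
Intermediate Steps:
$q = \frac{45440}{9}$ ($q = \frac{2}{9} \cdot 22720 = \frac{45440}{9} \approx 5048.9$)
$I = -9800$ ($I = 100 \left(-98\right) = -9800$)
$Z = \frac{79974}{589}$ ($Z = 21 + 3 \cdot \frac{45070}{1178} = 21 + 3 \cdot 45070 \cdot \frac{1}{1178} = 21 + 3 \cdot \frac{22535}{589} = 21 + \frac{67605}{589} = \frac{79974}{589} \approx 135.78$)
$\left(10058 + I\right) \left(q + Z\right) = \left(10058 - 9800\right) \left(\frac{45440}{9} + \frac{79974}{589}\right) = 258 \cdot \frac{27483926}{5301} = \frac{2363617636}{1767}$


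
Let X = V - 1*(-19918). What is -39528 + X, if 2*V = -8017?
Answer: -47237/2 ≈ -23619.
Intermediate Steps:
V = -8017/2 (V = (1/2)*(-8017) = -8017/2 ≈ -4008.5)
X = 31819/2 (X = -8017/2 - 1*(-19918) = -8017/2 + 19918 = 31819/2 ≈ 15910.)
-39528 + X = -39528 + 31819/2 = -47237/2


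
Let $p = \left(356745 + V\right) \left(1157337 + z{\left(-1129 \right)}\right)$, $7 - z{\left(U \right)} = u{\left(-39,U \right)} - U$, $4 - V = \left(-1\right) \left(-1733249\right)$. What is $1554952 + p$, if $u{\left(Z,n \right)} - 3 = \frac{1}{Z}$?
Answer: $- \frac{62069447635372}{39} \approx -1.5915 \cdot 10^{12}$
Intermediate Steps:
$V = -1733245$ ($V = 4 - \left(-1\right) \left(-1733249\right) = 4 - 1733249 = -1733245$)
$u{\left(Z,n \right)} = 3 + \frac{1}{Z}$
$z{\left(U \right)} = \frac{157}{39} + U$ ($z{\left(U \right)} = 7 - \left(\left(3 + \frac{1}{-39}\right) - U\right) = 7 - \left(\left(3 - \frac{1}{39}\right) - U\right) = 7 - \left(\frac{116}{39} - U\right) = 7 + \left(- \frac{116}{39} + U\right) = \frac{157}{39} + U$)
$p = - \frac{62069508278500}{39}$ ($p = \left(356745 - 1733245\right) \left(1157337 + \left(\frac{157}{39} - 1129\right)\right) = - 1376500 \left(1157337 - \frac{43874}{39}\right) = \left(-1376500\right) \frac{45092269}{39} = - \frac{62069508278500}{39} \approx -1.5915 \cdot 10^{12}$)
$1554952 + p = 1554952 - \frac{62069508278500}{39} = - \frac{62069447635372}{39}$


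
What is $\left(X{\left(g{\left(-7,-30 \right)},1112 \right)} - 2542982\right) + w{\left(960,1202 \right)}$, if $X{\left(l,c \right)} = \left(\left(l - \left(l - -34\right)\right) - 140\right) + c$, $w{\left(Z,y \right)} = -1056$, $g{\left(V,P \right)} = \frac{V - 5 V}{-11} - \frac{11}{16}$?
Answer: $-2543100$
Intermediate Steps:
$g{\left(V,P \right)} = - \frac{11}{16} + \frac{4 V}{11}$ ($g{\left(V,P \right)} = - 4 V \left(- \frac{1}{11}\right) - \frac{11}{16} = \frac{4 V}{11} - \frac{11}{16} = - \frac{11}{16} + \frac{4 V}{11}$)
$X{\left(l,c \right)} = -174 + c$ ($X{\left(l,c \right)} = \left(\left(l - \left(l + 34\right)\right) - 140\right) + c = \left(\left(l - \left(34 + l\right)\right) - 140\right) + c = \left(-34 - 140\right) + c = -174 + c$)
$\left(X{\left(g{\left(-7,-30 \right)},1112 \right)} - 2542982\right) + w{\left(960,1202 \right)} = \left(\left(-174 + 1112\right) - 2542982\right) - 1056 = \left(938 - 2542982\right) - 1056 = -2542044 - 1056 = -2543100$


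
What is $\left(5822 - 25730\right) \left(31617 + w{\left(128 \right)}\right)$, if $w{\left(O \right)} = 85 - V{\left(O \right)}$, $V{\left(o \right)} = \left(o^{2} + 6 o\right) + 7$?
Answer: $-289522044$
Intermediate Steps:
$V{\left(o \right)} = 7 + o^{2} + 6 o$
$w{\left(O \right)} = 78 - O^{2} - 6 O$ ($w{\left(O \right)} = 85 - \left(7 + O^{2} + 6 O\right) = 78 - O^{2} - 6 O$)
$\left(5822 - 25730\right) \left(31617 + w{\left(128 \right)}\right) = \left(5822 - 25730\right) \left(31617 - 17074\right) = - 19908 \left(31617 - 17074\right) = \left(-19908\right) 14543 = -289522044$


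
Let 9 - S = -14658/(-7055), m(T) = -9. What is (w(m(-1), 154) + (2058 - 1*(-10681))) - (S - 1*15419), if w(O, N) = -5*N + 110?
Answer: 193949553/7055 ≈ 27491.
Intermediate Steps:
S = 48837/7055 (S = 9 - (-14658)/(-7055) = 9 - (-14658)*(-1)/7055 = 9 - 1*14658/7055 = 9 - 14658/7055 = 48837/7055 ≈ 6.9223)
w(O, N) = 110 - 5*N
(w(m(-1), 154) + (2058 - 1*(-10681))) - (S - 1*15419) = ((110 - 5*154) + (2058 - 1*(-10681))) - (48837/7055 - 1*15419) = ((110 - 770) + (2058 + 10681)) - (48837/7055 - 15419) = (-660 + 12739) - 1*(-108732208/7055) = 12079 + 108732208/7055 = 193949553/7055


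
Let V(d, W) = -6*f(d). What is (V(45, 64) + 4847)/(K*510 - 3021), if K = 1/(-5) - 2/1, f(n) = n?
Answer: -4577/4143 ≈ -1.1048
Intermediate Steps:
K = -11/5 (K = 1*(-⅕) - 2*1 = -⅕ - 2 = -11/5 ≈ -2.2000)
V(d, W) = -6*d
(V(45, 64) + 4847)/(K*510 - 3021) = (-6*45 + 4847)/(-11/5*510 - 3021) = (-270 + 4847)/(-1122 - 3021) = 4577/(-4143) = 4577*(-1/4143) = -4577/4143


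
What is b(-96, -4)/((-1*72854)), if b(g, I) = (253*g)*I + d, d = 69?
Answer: -97221/72854 ≈ -1.3345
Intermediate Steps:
b(g, I) = 69 + 253*I*g (b(g, I) = (253*g)*I + 69 = 253*I*g + 69 = 69 + 253*I*g)
b(-96, -4)/((-1*72854)) = (69 + 253*(-4)*(-96))/((-1*72854)) = (69 + 97152)/(-72854) = 97221*(-1/72854) = -97221/72854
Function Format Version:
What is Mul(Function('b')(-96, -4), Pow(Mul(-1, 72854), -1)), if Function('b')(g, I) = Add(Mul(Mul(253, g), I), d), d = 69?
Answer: Rational(-97221, 72854) ≈ -1.3345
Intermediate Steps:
Function('b')(g, I) = Add(69, Mul(253, I, g)) (Function('b')(g, I) = Add(Mul(Mul(253, g), I), 69) = Add(Mul(253, I, g), 69) = Add(69, Mul(253, I, g)))
Mul(Function('b')(-96, -4), Pow(Mul(-1, 72854), -1)) = Mul(Add(69, Mul(253, -4, -96)), Pow(Mul(-1, 72854), -1)) = Mul(Add(69, 97152), Pow(-72854, -1)) = Mul(97221, Rational(-1, 72854)) = Rational(-97221, 72854)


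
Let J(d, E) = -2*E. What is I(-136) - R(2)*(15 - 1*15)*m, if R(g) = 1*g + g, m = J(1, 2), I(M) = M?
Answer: -136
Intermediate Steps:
m = -4 (m = -2*2 = -4)
R(g) = 2*g (R(g) = g + g = 2*g)
I(-136) - R(2)*(15 - 1*15)*m = -136 - (2*2)*(15 - 1*15)*(-4) = -136 - 4*(15 - 15)*(-4) = -136 - 4*0*(-4) = -136 - 0*(-4) = -136 - 1*0 = -136 + 0 = -136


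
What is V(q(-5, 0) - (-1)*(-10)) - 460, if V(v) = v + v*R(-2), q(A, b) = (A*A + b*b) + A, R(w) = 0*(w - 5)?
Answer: -450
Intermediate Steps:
R(w) = 0 (R(w) = 0*(-5 + w) = 0)
q(A, b) = A + A² + b² (q(A, b) = (A² + b²) + A = A + A² + b²)
V(v) = v (V(v) = v + v*0 = v + 0 = v)
V(q(-5, 0) - (-1)*(-10)) - 460 = ((-5 + (-5)² + 0²) - (-1)*(-10)) - 460 = ((-5 + 25 + 0) - 1*10) - 460 = (20 - 10) - 460 = 10 - 460 = -450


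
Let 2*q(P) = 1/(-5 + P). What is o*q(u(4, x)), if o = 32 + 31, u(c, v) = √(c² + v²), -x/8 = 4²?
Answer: 63/6550 + 126*√41/3275 ≈ 0.25597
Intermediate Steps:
x = -128 (x = -8*4² = -8*16 = -128)
o = 63
q(P) = 1/(2*(-5 + P))
o*q(u(4, x)) = 63*(1/(2*(-5 + √(4² + (-128)²)))) = 63*(1/(2*(-5 + √(16 + 16384)))) = 63*(1/(2*(-5 + √16400))) = 63*(1/(2*(-5 + 20*√41))) = 63/(2*(-5 + 20*√41))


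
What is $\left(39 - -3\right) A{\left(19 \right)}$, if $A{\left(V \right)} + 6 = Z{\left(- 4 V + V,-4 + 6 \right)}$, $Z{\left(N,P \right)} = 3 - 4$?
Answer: $-294$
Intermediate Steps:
$Z{\left(N,P \right)} = -1$
$A{\left(V \right)} = -7$ ($A{\left(V \right)} = -6 - 1 = -7$)
$\left(39 - -3\right) A{\left(19 \right)} = \left(39 - -3\right) \left(-7\right) = \left(39 + 3\right) \left(-7\right) = 42 \left(-7\right) = -294$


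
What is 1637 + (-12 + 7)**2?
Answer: 1662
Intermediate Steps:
1637 + (-12 + 7)**2 = 1637 + (-5)**2 = 1637 + 25 = 1662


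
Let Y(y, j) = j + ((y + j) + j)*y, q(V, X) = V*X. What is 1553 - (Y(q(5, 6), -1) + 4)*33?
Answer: -26266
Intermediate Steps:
Y(y, j) = j + y*(y + 2*j) (Y(y, j) = j + ((j + y) + j)*y = j + (y + 2*j)*y = j + y*(y + 2*j))
1553 - (Y(q(5, 6), -1) + 4)*33 = 1553 - ((-1 + (5*6)² + 2*(-1)*(5*6)) + 4)*33 = 1553 - ((-1 + 30² + 2*(-1)*30) + 4)*33 = 1553 - ((-1 + 900 - 60) + 4)*33 = 1553 - (839 + 4)*33 = 1553 - 843*33 = 1553 - 1*27819 = 1553 - 27819 = -26266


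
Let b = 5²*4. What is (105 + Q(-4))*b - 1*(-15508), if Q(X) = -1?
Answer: 25908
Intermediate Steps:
b = 100 (b = 25*4 = 100)
(105 + Q(-4))*b - 1*(-15508) = (105 - 1)*100 - 1*(-15508) = 104*100 + 15508 = 10400 + 15508 = 25908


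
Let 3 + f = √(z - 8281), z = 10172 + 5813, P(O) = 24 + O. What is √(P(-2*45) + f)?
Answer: √(-69 + 6*√214) ≈ 4.3327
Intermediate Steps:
z = 15985
f = -3 + 6*√214 (f = -3 + √(15985 - 8281) = -3 + √7704 = -3 + 6*√214 ≈ 84.772)
√(P(-2*45) + f) = √((24 - 2*45) + (-3 + 6*√214)) = √((24 - 90) + (-3 + 6*√214)) = √(-66 + (-3 + 6*√214)) = √(-69 + 6*√214)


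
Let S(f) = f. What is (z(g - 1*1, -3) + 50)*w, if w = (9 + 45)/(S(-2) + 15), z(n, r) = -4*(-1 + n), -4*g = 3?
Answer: 3294/13 ≈ 253.38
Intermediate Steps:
g = -¾ (g = -¼*3 = -¾ ≈ -0.75000)
z(n, r) = 4 - 4*n
w = 54/13 (w = (9 + 45)/(-2 + 15) = 54/13 ≈ 4.1538)
(z(g - 1*1, -3) + 50)*w = ((4 - 4*(-¾ - 1*1)) + 50)*(54/13) = ((4 - 4*(-¾ - 1)) + 50)*(54/13) = ((4 - 4*(-7/4)) + 50)*(54/13) = ((4 + 7) + 50)*(54/13) = (11 + 50)*(54/13) = 61*(54/13) = 3294/13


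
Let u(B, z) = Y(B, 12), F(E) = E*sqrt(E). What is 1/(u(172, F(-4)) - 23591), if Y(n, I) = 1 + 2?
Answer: -1/23588 ≈ -4.2394e-5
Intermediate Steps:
F(E) = E**(3/2)
Y(n, I) = 3
u(B, z) = 3
1/(u(172, F(-4)) - 23591) = 1/(3 - 23591) = 1/(-23588) = -1/23588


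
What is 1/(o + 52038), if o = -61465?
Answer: -1/9427 ≈ -0.00010608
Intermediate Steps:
1/(o + 52038) = 1/(-61465 + 52038) = 1/(-9427) = -1/9427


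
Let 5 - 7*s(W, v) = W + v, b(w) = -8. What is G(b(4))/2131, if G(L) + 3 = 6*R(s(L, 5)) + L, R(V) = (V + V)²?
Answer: 997/104419 ≈ 0.0095481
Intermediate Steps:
s(W, v) = 5/7 - W/7 - v/7 (s(W, v) = 5/7 - (W + v)/7 = 5/7 + (-W/7 - v/7) = 5/7 - W/7 - v/7)
R(V) = 4*V² (R(V) = (2*V)² = 4*V²)
G(L) = -3 + L + 24*L²/49 (G(L) = -3 + (6*(4*(5/7 - L/7 - ⅐*5)²) + L) = -3 + (6*(4*(5/7 - L/7 - 5/7)²) + L) = -3 + (6*(4*(-L/7)²) + L) = -3 + (6*(4*(L²/49)) + L) = -3 + (6*(4*L²/49) + L) = -3 + (24*L²/49 + L) = -3 + (L + 24*L²/49) = -3 + L + 24*L²/49)
G(b(4))/2131 = (-3 - 8 + (24/49)*(-8)²)/2131 = (-3 - 8 + (24/49)*64)*(1/2131) = (-3 - 8 + 1536/49)*(1/2131) = (997/49)*(1/2131) = 997/104419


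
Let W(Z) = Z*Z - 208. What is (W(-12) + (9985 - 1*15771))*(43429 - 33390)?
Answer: -58728150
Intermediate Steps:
W(Z) = -208 + Z**2 (W(Z) = Z**2 - 208 = -208 + Z**2)
(W(-12) + (9985 - 1*15771))*(43429 - 33390) = ((-208 + (-12)**2) + (9985 - 1*15771))*(43429 - 33390) = ((-208 + 144) + (9985 - 15771))*10039 = (-64 - 5786)*10039 = -5850*10039 = -58728150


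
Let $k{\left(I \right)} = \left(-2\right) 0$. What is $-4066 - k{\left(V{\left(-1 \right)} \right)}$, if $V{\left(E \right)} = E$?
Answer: $-4066$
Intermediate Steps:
$k{\left(I \right)} = 0$
$-4066 - k{\left(V{\left(-1 \right)} \right)} = -4066 - 0 = -4066 + 0 = -4066$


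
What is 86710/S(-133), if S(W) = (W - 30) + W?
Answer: -43355/148 ≈ -292.94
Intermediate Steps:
S(W) = -30 + 2*W (S(W) = (-30 + W) + W = -30 + 2*W)
86710/S(-133) = 86710/(-30 + 2*(-133)) = 86710/(-30 - 266) = 86710/(-296) = 86710*(-1/296) = -43355/148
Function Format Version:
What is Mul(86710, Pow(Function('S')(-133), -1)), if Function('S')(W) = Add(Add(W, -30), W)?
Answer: Rational(-43355, 148) ≈ -292.94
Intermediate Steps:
Function('S')(W) = Add(-30, Mul(2, W)) (Function('S')(W) = Add(Add(-30, W), W) = Add(-30, Mul(2, W)))
Mul(86710, Pow(Function('S')(-133), -1)) = Mul(86710, Pow(Add(-30, Mul(2, -133)), -1)) = Mul(86710, Pow(Add(-30, -266), -1)) = Mul(86710, Pow(-296, -1)) = Mul(86710, Rational(-1, 296)) = Rational(-43355, 148)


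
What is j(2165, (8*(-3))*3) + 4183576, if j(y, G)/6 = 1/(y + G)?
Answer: 8756224574/2093 ≈ 4.1836e+6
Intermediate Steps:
j(y, G) = 6/(G + y) (j(y, G) = 6/(y + G) = 6/(G + y))
j(2165, (8*(-3))*3) + 4183576 = 6/((8*(-3))*3 + 2165) + 4183576 = 6/(-24*3 + 2165) + 4183576 = 6/(-72 + 2165) + 4183576 = 6/2093 + 4183576 = 8756224574/2093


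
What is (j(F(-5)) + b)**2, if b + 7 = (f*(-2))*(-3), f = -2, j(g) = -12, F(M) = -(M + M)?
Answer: 961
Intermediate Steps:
F(M) = -2*M
b = -19 (b = -7 - 2*(-2)*(-3) = -7 + 4*(-3) = -7 - 12 = -19)
(j(F(-5)) + b)**2 = (-12 - 19)**2 = (-31)**2 = 961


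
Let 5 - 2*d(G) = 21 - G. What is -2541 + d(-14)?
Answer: -2556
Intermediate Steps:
d(G) = -8 + G/2 (d(G) = 5/2 - (21 - G)/2 = 5/2 + (-21/2 + G/2) = -8 + G/2)
-2541 + d(-14) = -2541 + (-8 + (1/2)*(-14)) = -2541 + (-8 - 7) = -2541 - 15 = -2556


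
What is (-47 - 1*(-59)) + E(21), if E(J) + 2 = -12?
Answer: -2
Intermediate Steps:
E(J) = -14 (E(J) = -2 - 12 = -14)
(-47 - 1*(-59)) + E(21) = (-47 - 1*(-59)) - 14 = (-47 + 59) - 14 = 12 - 14 = -2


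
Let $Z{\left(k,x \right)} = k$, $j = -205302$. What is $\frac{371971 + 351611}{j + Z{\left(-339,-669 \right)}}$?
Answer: $- \frac{80398}{22849} \approx -3.5187$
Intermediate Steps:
$\frac{371971 + 351611}{j + Z{\left(-339,-669 \right)}} = \frac{371971 + 351611}{-205302 - 339} = \frac{723582}{-205641} = 723582 \left(- \frac{1}{205641}\right) = - \frac{80398}{22849}$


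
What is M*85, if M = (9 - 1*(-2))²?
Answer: 10285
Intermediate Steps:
M = 121 (M = (9 + 2)² = 11² = 121)
M*85 = 121*85 = 10285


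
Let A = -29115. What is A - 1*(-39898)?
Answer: 10783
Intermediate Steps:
A - 1*(-39898) = -29115 - 1*(-39898) = -29115 + 39898 = 10783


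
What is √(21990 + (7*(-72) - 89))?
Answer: √21397 ≈ 146.28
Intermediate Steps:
√(21990 + (7*(-72) - 89)) = √(21990 + (-504 - 89)) = √(21990 - 593) = √21397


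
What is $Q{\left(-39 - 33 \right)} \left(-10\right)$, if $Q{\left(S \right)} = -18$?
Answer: $180$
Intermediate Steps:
$Q{\left(-39 - 33 \right)} \left(-10\right) = \left(-18\right) \left(-10\right) = 180$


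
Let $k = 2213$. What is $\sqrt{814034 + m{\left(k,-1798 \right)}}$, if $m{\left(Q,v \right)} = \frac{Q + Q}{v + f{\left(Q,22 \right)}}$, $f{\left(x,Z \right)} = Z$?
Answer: $\frac{\sqrt{160474915338}}{444} \approx 902.24$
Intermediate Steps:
$m{\left(Q,v \right)} = \frac{2 Q}{22 + v}$ ($m{\left(Q,v \right)} = \frac{Q + Q}{v + 22} = \frac{2 Q}{22 + v}$)
$\sqrt{814034 + m{\left(k,-1798 \right)}} = \sqrt{814034 + 2 \cdot 2213 \frac{1}{22 - 1798}} = \sqrt{814034 + 2 \cdot 2213 \frac{1}{-1776}} = \sqrt{814034 + 2 \cdot 2213 \left(- \frac{1}{1776}\right)} = \sqrt{814034 - \frac{2213}{888}} = \sqrt{\frac{722859979}{888}} = \frac{\sqrt{160474915338}}{444}$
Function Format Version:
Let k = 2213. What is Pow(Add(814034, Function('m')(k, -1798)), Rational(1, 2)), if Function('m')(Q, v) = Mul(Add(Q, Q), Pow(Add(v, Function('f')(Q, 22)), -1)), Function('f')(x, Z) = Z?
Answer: Mul(Rational(1, 444), Pow(160474915338, Rational(1, 2))) ≈ 902.24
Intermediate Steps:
Function('m')(Q, v) = Mul(2, Q, Pow(Add(22, v), -1)) (Function('m')(Q, v) = Mul(Add(Q, Q), Pow(Add(v, 22), -1)) = Mul(Mul(2, Q), Pow(Add(22, v), -1)) = Mul(2, Q, Pow(Add(22, v), -1)))
Pow(Add(814034, Function('m')(k, -1798)), Rational(1, 2)) = Pow(Add(814034, Mul(2, 2213, Pow(Add(22, -1798), -1))), Rational(1, 2)) = Pow(Add(814034, Mul(2, 2213, Pow(-1776, -1))), Rational(1, 2)) = Pow(Add(814034, Mul(2, 2213, Rational(-1, 1776))), Rational(1, 2)) = Pow(Add(814034, Rational(-2213, 888)), Rational(1, 2)) = Pow(Rational(722859979, 888), Rational(1, 2)) = Mul(Rational(1, 444), Pow(160474915338, Rational(1, 2)))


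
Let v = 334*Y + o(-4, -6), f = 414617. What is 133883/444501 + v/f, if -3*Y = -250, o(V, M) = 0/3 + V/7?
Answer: 475173008173/1290083697819 ≈ 0.36833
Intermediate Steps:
o(V, M) = V/7 (o(V, M) = 0*(⅓) + V*(⅐) = 0 + V/7 = V/7)
Y = 250/3 (Y = -⅓*(-250) = 250/3 ≈ 83.333)
v = 584488/21 (v = 334*(250/3) + (⅐)*(-4) = 83500/3 - 4/7 = 584488/21 ≈ 27833.)
133883/444501 + v/f = 133883/444501 + (584488/21)/414617 = 133883*(1/444501) + (584488/21)*(1/414617) = 133883/444501 + 584488/8706957 = 475173008173/1290083697819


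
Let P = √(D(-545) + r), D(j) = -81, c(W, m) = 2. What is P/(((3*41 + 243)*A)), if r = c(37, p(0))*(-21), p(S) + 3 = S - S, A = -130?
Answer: -I*√123/47580 ≈ -0.00023309*I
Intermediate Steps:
p(S) = -3 (p(S) = -3 + (S - S) = -3 + 0 = -3)
r = -42 (r = 2*(-21) = -42)
P = I*√123 (P = √(-81 - 42) = √(-123) = I*√123 ≈ 11.091*I)
P/(((3*41 + 243)*A)) = (I*√123)/(((3*41 + 243)*(-130))) = (I*√123)/(((123 + 243)*(-130))) = (I*√123)/((366*(-130))) = (I*√123)/(-47580) = (I*√123)*(-1/47580) = -I*√123/47580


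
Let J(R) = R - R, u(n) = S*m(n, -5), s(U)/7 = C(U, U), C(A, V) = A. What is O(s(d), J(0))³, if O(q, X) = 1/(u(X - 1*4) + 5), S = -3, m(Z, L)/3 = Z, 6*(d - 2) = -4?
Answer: 1/68921 ≈ 1.4509e-5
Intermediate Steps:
d = 4/3 (d = 2 + (⅙)*(-4) = 2 - ⅔ = 4/3 ≈ 1.3333)
m(Z, L) = 3*Z
s(U) = 7*U
u(n) = -9*n
J(R) = 0
O(q, X) = 1/(41 - 9*X) (O(q, X) = 1/(-9*(X - 1*4) + 5) = 1/(-9*(X - 4) + 5) = 1/(-9*(-4 + X) + 5) = 1/((36 - 9*X) + 5) = 1/(41 - 9*X))
O(s(d), J(0))³ = (-1/(-41 + 9*0))³ = (-1/(-41 + 0))³ = (-1/(-41))³ = (-1*(-1/41))³ = (1/41)³ = 1/68921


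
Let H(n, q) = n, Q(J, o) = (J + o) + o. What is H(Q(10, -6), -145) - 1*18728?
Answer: -18730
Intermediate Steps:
Q(J, o) = J + 2*o
H(Q(10, -6), -145) - 1*18728 = (10 + 2*(-6)) - 1*18728 = (10 - 12) - 18728 = -2 - 18728 = -18730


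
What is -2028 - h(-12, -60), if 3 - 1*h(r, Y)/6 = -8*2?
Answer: -2142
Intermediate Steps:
h(r, Y) = 114 (h(r, Y) = 18 - (-48)*2 = 18 - 6*(-16) = 18 + 96 = 114)
-2028 - h(-12, -60) = -2028 - 1*114 = -2028 - 114 = -2142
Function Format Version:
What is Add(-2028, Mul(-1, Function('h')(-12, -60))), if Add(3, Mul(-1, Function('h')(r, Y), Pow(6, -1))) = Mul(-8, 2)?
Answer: -2142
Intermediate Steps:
Function('h')(r, Y) = 114 (Function('h')(r, Y) = Add(18, Mul(-6, Mul(-8, 2))) = Add(18, Mul(-6, -16)) = Add(18, 96) = 114)
Add(-2028, Mul(-1, Function('h')(-12, -60))) = Add(-2028, Mul(-1, 114)) = Add(-2028, -114) = -2142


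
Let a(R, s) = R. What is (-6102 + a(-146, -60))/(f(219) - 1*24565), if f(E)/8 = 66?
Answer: 6248/24037 ≈ 0.25993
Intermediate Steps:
f(E) = 528 (f(E) = 8*66 = 528)
(-6102 + a(-146, -60))/(f(219) - 1*24565) = (-6102 - 146)/(528 - 1*24565) = -6248/(528 - 24565) = -6248/(-24037) = -6248*(-1/24037) = 6248/24037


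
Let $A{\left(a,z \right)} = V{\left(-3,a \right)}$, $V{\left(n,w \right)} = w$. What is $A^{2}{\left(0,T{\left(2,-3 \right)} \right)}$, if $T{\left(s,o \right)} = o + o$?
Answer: $0$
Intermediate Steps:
$T{\left(s,o \right)} = 2 o$
$A{\left(a,z \right)} = a$
$A^{2}{\left(0,T{\left(2,-3 \right)} \right)} = 0^{2} = 0$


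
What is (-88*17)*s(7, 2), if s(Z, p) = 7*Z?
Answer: -73304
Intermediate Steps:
(-88*17)*s(7, 2) = (-88*17)*(7*7) = -1496*49 = -73304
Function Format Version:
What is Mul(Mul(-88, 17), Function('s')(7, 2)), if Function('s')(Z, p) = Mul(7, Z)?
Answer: -73304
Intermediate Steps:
Mul(Mul(-88, 17), Function('s')(7, 2)) = Mul(Mul(-88, 17), Mul(7, 7)) = Mul(-1496, 49) = -73304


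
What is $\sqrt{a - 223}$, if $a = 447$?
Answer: $4 \sqrt{14} \approx 14.967$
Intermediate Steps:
$\sqrt{a - 223} = \sqrt{447 - 223} = \sqrt{224} = 4 \sqrt{14}$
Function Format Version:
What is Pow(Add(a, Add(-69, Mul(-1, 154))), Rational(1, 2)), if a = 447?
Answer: Mul(4, Pow(14, Rational(1, 2))) ≈ 14.967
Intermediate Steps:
Pow(Add(a, Add(-69, Mul(-1, 154))), Rational(1, 2)) = Pow(Add(447, Add(-69, Mul(-1, 154))), Rational(1, 2)) = Pow(Add(447, Add(-69, -154)), Rational(1, 2)) = Pow(Add(447, -223), Rational(1, 2)) = Pow(224, Rational(1, 2)) = Mul(4, Pow(14, Rational(1, 2)))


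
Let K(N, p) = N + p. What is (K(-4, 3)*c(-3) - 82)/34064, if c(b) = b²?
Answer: -91/34064 ≈ -0.0026714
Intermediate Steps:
(K(-4, 3)*c(-3) - 82)/34064 = ((-4 + 3)*(-3)² - 82)/34064 = (-1*9 - 82)*(1/34064) = (-9 - 82)*(1/34064) = -91*1/34064 = -91/34064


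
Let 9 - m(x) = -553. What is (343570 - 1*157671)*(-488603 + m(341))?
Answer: -90726333859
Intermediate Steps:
m(x) = 562 (m(x) = 9 - 1*(-553) = 9 + 553 = 562)
(343570 - 1*157671)*(-488603 + m(341)) = (343570 - 1*157671)*(-488603 + 562) = (343570 - 157671)*(-488041) = 185899*(-488041) = -90726333859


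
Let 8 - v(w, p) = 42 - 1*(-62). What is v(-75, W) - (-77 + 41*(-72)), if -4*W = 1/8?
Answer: 2933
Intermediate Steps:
W = -1/32 (W = -1/4/8 = -1/4*1/8 = -1/32 ≈ -0.031250)
v(w, p) = -96 (v(w, p) = 8 - (42 - 1*(-62)) = 8 - (42 + 62) = 8 - 1*104 = 8 - 104 = -96)
v(-75, W) - (-77 + 41*(-72)) = -96 - (-77 + 41*(-72)) = -96 - (-77 - 2952) = -96 - 1*(-3029) = -96 + 3029 = 2933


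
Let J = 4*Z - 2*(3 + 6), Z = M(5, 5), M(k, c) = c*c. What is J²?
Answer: 6724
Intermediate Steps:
M(k, c) = c²
Z = 25 (Z = 5² = 25)
J = 82 (J = 4*25 - 2*(3 + 6) = 100 - 2*9 = 100 - 18 = 82)
J² = 82² = 6724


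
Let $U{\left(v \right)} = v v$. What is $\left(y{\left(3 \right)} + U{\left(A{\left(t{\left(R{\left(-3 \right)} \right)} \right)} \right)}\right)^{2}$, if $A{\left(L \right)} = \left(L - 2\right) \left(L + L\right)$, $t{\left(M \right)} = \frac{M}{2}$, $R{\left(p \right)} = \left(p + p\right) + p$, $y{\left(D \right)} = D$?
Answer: $\frac{187717401}{16} \approx 1.1732 \cdot 10^{7}$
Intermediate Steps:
$R{\left(p \right)} = 3 p$ ($R{\left(p \right)} = 2 p + p = 3 p$)
$t{\left(M \right)} = \frac{M}{2}$ ($t{\left(M \right)} = M \frac{1}{2} = \frac{M}{2}$)
$A{\left(L \right)} = 2 L \left(-2 + L\right)$ ($A{\left(L \right)} = \left(-2 + L\right) 2 L = 2 L \left(-2 + L\right)$)
$U{\left(v \right)} = v^{2}$
$\left(y{\left(3 \right)} + U{\left(A{\left(t{\left(R{\left(-3 \right)} \right)} \right)} \right)}\right)^{2} = \left(3 + \left(2 \frac{3 \left(-3\right)}{2} \left(-2 + \frac{3 \left(-3\right)}{2}\right)\right)^{2}\right)^{2} = \left(3 + \left(2 \cdot \frac{1}{2} \left(-9\right) \left(-2 + \frac{1}{2} \left(-9\right)\right)\right)^{2}\right)^{2} = \left(3 + \left(2 \left(- \frac{9}{2}\right) \left(-2 - \frac{9}{2}\right)\right)^{2}\right)^{2} = \left(3 + \left(2 \left(- \frac{9}{2}\right) \left(- \frac{13}{2}\right)\right)^{2}\right)^{2} = \left(3 + \left(\frac{117}{2}\right)^{2}\right)^{2} = \left(3 + \frac{13689}{4}\right)^{2} = \left(\frac{13701}{4}\right)^{2} = \frac{187717401}{16}$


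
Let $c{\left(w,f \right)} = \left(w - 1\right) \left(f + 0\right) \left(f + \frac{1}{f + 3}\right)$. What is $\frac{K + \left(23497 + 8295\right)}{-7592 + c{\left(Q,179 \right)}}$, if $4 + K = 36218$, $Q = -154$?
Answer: $- \frac{12377092}{905286099} \approx -0.013672$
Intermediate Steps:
$K = 36214$ ($K = -4 + 36218 = 36214$)
$c{\left(w,f \right)} = f \left(-1 + w\right) \left(f + \frac{1}{3 + f}\right)$ ($c{\left(w,f \right)} = \left(-1 + w\right) f \left(f + \frac{1}{3 + f}\right) = f \left(-1 + w\right) \left(f + \frac{1}{3 + f}\right)$)
$\frac{K + \left(23497 + 8295\right)}{-7592 + c{\left(Q,179 \right)}} = \frac{36214 + \left(23497 + 8295\right)}{-7592 + \frac{179 \left(-1 - 154 - 179^{2} - 537 - 154 \cdot 179^{2} + 3 \cdot 179 \left(-154\right)\right)}{3 + 179}} = \frac{36214 + 31792}{-7592 + \frac{179 \left(-1 - 154 - 32041 - 537 - 4934314 - 82698\right)}{182}} = \frac{68006}{-7592 + 179 \cdot \frac{1}{182} \left(-1 - 154 - 32041 - 537 - 4934314 - 82698\right)} = \frac{68006}{-7592 + 179 \cdot \frac{1}{182} \left(-5049745\right)} = \frac{68006}{-7592 - \frac{903904355}{182}} = \frac{68006}{- \frac{905286099}{182}} = 68006 \left(- \frac{182}{905286099}\right) = - \frac{12377092}{905286099}$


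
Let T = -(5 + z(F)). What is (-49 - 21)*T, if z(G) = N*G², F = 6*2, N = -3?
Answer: -29890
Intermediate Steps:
F = 12
z(G) = -3*G²
T = 427 (T = -(5 - 3*12²) = -(5 - 3*144) = -(5 - 432) = -1*(-427) = 427)
(-49 - 21)*T = (-49 - 21)*427 = -70*427 = -29890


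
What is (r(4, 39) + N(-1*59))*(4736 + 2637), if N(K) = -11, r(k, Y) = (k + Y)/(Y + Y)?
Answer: -6008995/78 ≈ -77038.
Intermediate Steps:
r(k, Y) = (Y + k)/(2*Y) (r(k, Y) = (Y + k)/((2*Y)) = (Y + k)*(1/(2*Y)) = (Y + k)/(2*Y))
(r(4, 39) + N(-1*59))*(4736 + 2637) = ((½)*(39 + 4)/39 - 11)*(4736 + 2637) = ((½)*(1/39)*43 - 11)*7373 = (43/78 - 11)*7373 = -815/78*7373 = -6008995/78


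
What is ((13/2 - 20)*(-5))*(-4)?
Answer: -270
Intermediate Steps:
((13/2 - 20)*(-5))*(-4) = -27/2*(-5)*(-4) = (135/2)*(-4) = -270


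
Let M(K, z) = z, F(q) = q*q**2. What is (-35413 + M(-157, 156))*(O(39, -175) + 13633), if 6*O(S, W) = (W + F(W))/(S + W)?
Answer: -290589569023/408 ≈ -7.1223e+8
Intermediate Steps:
F(q) = q**3
O(S, W) = (W + W**3)/(6*(S + W)) (O(S, W) = ((W + W**3)/(S + W))/6 = (W + W**3)/(6*(S + W)))
(-35413 + M(-157, 156))*(O(39, -175) + 13633) = (-35413 + 156)*((-175 + (-175)**3)/(6*39 + 6*(-175)) + 13633) = -35257*((-175 - 5359375)/(234 - 1050) + 13633) = -35257*(-5359550/(-816) + 13633) = -35257*(-1/816*(-5359550) + 13633) = -35257*(2679775/408 + 13633) = -35257*8242039/408 = -290589569023/408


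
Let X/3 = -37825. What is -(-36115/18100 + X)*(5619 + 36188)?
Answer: 17173760528461/3620 ≈ 4.7441e+9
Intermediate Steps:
X = -113475 (X = 3*(-37825) = -113475)
-(-36115/18100 + X)*(5619 + 36188) = -(-36115/18100 - 113475)*(5619 + 36188) = -(-36115*1/18100 - 113475)*41807 = -(-7223/3620 - 113475)*41807 = -(-410786723)*41807/3620 = -1*(-17173760528461/3620) = 17173760528461/3620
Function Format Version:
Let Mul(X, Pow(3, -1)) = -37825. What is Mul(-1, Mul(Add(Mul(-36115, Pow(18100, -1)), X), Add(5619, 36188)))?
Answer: Rational(17173760528461, 3620) ≈ 4.7441e+9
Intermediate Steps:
X = -113475 (X = Mul(3, -37825) = -113475)
Mul(-1, Mul(Add(Mul(-36115, Pow(18100, -1)), X), Add(5619, 36188))) = Mul(-1, Mul(Add(Mul(-36115, Pow(18100, -1)), -113475), Add(5619, 36188))) = Mul(-1, Mul(Add(Mul(-36115, Rational(1, 18100)), -113475), 41807)) = Mul(-1, Mul(Add(Rational(-7223, 3620), -113475), 41807)) = Mul(-1, Mul(Rational(-410786723, 3620), 41807)) = Mul(-1, Rational(-17173760528461, 3620)) = Rational(17173760528461, 3620)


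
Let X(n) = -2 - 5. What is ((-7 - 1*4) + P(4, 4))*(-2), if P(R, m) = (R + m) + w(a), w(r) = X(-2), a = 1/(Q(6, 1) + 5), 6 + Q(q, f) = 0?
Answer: 20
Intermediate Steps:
Q(q, f) = -6 (Q(q, f) = -6 + 0 = -6)
X(n) = -7
a = -1 (a = 1/(-6 + 5) = 1/(-1) = -1)
w(r) = -7
P(R, m) = -7 + R + m (P(R, m) = (R + m) - 7 = -7 + R + m)
((-7 - 1*4) + P(4, 4))*(-2) = ((-7 - 1*4) + (-7 + 4 + 4))*(-2) = ((-7 - 4) + 1)*(-2) = (-11 + 1)*(-2) = -10*(-2) = 20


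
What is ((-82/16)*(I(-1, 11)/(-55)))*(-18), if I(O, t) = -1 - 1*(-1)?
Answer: 0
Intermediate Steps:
I(O, t) = 0 (I(O, t) = -1 + 1 = 0)
((-82/16)*(I(-1, 11)/(-55)))*(-18) = ((-82/16)*(0/(-55)))*(-18) = ((-82*1/16)*(0*(-1/55)))*(-18) = -41/8*0*(-18) = 0*(-18) = 0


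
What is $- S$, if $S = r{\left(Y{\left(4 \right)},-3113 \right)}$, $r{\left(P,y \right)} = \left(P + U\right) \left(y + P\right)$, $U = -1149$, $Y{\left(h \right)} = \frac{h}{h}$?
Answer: $-3572576$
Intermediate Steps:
$Y{\left(h \right)} = 1$
$r{\left(P,y \right)} = \left(-1149 + P\right) \left(P + y\right)$ ($r{\left(P,y \right)} = \left(P - 1149\right) \left(y + P\right) = \left(-1149 + P\right) \left(P + y\right)$)
$S = 3572576$ ($S = 1^{2} - 1149 - -3576837 + 1 \left(-3113\right) = 1 - 1149 + 3576837 - 3113 = 3572576$)
$- S = \left(-1\right) 3572576 = -3572576$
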